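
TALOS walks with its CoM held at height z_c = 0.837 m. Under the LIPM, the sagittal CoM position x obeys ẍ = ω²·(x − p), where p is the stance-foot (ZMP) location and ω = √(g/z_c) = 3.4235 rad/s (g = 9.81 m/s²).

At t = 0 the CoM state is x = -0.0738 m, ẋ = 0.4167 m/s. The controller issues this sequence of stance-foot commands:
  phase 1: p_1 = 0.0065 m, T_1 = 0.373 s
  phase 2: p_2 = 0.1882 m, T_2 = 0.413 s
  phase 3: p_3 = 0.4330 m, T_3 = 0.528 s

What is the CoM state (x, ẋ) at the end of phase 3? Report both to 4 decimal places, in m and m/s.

phase 1: p=0.0065, T=0.373, ωT=1.276965, cosh=1.932312, sinh=1.653430; start (x,ẋ)=(-0.073800, 0.416700) → end (x,ẋ)=(0.052587, 0.350655)
phase 2: p=0.1882, T=0.413, ωT=1.413906, cosh=2.177588, sinh=1.934396; start (x,ẋ)=(0.052587, 0.350655) → end (x,ẋ)=(0.091022, -0.134504)
phase 3: p=0.4330, T=0.528, ωT=1.807608, cosh=3.129947, sinh=2.965901; start (x,ẋ)=(0.091022, -0.134504) → end (x,ẋ)=(-0.753897, -3.893349)

x = -0.7539, ẋ = -3.8933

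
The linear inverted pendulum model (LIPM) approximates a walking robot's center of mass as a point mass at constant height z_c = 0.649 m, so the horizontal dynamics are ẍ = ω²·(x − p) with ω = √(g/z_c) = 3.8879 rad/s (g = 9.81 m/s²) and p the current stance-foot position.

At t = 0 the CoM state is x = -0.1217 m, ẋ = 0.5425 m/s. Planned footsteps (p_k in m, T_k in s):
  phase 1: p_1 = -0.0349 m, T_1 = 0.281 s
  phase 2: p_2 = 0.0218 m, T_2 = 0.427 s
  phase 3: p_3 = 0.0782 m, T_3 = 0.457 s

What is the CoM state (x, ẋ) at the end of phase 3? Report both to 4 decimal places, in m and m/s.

x = 1.4676, ẋ = 5.4554

phase 1: p=-0.0349, T=0.281, ωT=1.092500, cosh=1.658548, sinh=1.323171; start (x,ẋ)=(-0.121700, 0.542500) → end (x,ẋ)=(0.005767, 0.453232)
phase 2: p=0.0218, T=0.427, ωT=1.660133, cosh=2.725063, sinh=2.534949; start (x,ẋ)=(0.005767, 0.453232) → end (x,ẋ)=(0.273622, 1.077074)
phase 3: p=0.0782, T=0.457, ωT=1.776770, cosh=3.039960, sinh=2.870776; start (x,ẋ)=(0.273622, 1.077074) → end (x,ẋ)=(1.467572, 5.455421)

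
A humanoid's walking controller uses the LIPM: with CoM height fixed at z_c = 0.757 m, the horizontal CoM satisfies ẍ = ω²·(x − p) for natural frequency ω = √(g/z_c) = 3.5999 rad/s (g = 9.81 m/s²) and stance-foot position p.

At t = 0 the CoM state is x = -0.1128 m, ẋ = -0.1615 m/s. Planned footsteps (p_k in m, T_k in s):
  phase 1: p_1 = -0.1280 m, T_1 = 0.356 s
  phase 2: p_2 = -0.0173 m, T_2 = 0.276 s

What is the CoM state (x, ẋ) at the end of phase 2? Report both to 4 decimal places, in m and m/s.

x = -0.3285, ẋ = -0.9949

phase 1: p=-0.1280, T=0.356, ωT=1.281564, cosh=1.939937, sinh=1.662334; start (x,ẋ)=(-0.112800, -0.161500) → end (x,ẋ)=(-0.173089, -0.222339)
phase 2: p=-0.0173, T=0.276, ωT=0.993572, cosh=1.535559, sinh=1.165307; start (x,ẋ)=(-0.173089, -0.222339) → end (x,ẋ)=(-0.328496, -0.994949)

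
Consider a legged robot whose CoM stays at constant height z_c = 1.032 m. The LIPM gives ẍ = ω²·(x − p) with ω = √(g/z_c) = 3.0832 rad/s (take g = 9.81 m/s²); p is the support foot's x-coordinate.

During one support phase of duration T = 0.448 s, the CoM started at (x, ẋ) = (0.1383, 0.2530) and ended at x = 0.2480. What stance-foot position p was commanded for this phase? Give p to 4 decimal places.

ωT = 3.0832·0.448 = 1.381274; cosh(ωT) = 2.115613, sinh(ωT) = 1.864354
x(T) = p + (x₀−p)·cosh(ωT) + (ẋ₀/ω)·sinh(ωT) ⇒ p·(1 − cosh) = x(T) − x₀·cosh − (ẋ₀/ω)·sinh
numerator   = 0.2480 − (0.1383)·2.115613 − (0.2530/3.0832)·1.864354 = -0.197574
denominator = 1 − 2.115613 = -1.115613
p = -0.197574 / -1.115613 = 0.1771

p = 0.1771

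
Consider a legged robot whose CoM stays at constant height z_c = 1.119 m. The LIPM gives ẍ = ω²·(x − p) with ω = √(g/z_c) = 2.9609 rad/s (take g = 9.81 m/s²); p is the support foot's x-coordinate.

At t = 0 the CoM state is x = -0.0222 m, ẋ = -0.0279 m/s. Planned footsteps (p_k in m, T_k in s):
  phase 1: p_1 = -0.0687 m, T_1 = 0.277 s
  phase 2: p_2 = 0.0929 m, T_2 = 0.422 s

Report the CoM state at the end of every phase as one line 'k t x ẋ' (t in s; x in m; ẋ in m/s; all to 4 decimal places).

phase 1: p=-0.0687, T=0.277, ωT=0.820169, cosh=1.355621, sinh=0.915264; start (x,ẋ)=(-0.022200, -0.027900) → end (x,ẋ)=(-0.014288, 0.088193)
phase 2: p=0.0929, T=0.422, ωT=1.249500, cosh=1.887623, sinh=1.600975; start (x,ẋ)=(-0.014288, 0.088193) → end (x,ẋ)=(-0.061744, -0.341630)

1 0.2770 -0.0143 0.0882
2 0.6990 -0.0617 -0.3416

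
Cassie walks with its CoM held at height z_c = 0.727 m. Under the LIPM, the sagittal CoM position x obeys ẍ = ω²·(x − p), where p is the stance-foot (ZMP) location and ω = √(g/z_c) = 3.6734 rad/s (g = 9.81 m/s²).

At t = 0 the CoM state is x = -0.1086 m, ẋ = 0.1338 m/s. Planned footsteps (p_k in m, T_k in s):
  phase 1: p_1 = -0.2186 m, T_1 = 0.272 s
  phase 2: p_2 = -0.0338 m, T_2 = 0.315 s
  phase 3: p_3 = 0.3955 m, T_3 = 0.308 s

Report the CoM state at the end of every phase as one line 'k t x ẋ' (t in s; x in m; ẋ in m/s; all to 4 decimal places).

phase 1: p=-0.2186, T=0.272, ωT=0.999165, cosh=1.542100, sinh=1.173913; start (x,ẋ)=(-0.108600, 0.133800) → end (x,ẋ)=(-0.006210, 0.680681)
phase 2: p=-0.0338, T=0.315, ωT=1.157121, cosh=1.747576, sinh=1.433186; start (x,ẋ)=(-0.006210, 0.680681) → end (x,ẋ)=(0.279984, 1.334791)
phase 3: p=0.3955, T=0.308, ωT=1.131407, cosh=1.711297, sinh=1.388718; start (x,ẋ)=(0.279984, 1.334791) → end (x,ẋ)=(0.702432, 1.694942)

1 0.2720 -0.0062 0.6807
2 0.5870 0.2800 1.3348
3 0.8950 0.7024 1.6949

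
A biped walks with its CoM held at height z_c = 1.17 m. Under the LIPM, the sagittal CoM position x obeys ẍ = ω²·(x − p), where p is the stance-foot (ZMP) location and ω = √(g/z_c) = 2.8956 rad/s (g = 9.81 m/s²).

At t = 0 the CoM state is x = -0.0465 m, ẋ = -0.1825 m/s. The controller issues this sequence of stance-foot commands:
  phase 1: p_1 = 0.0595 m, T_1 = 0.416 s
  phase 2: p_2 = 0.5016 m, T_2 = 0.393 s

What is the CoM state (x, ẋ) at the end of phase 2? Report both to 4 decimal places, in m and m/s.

phase 1: p=0.0595, T=0.416, ωT=1.204570, cosh=1.817572, sinh=1.517751; start (x,ẋ)=(-0.046500, -0.182500) → end (x,ẋ)=(-0.228821, -0.797556)
phase 2: p=0.5016, T=0.393, ωT=1.137971, cosh=1.720449, sinh=1.399981; start (x,ẋ)=(-0.228821, -0.797556) → end (x,ẋ)=(-1.140660, -4.333125)

x = -1.1407, ẋ = -4.3331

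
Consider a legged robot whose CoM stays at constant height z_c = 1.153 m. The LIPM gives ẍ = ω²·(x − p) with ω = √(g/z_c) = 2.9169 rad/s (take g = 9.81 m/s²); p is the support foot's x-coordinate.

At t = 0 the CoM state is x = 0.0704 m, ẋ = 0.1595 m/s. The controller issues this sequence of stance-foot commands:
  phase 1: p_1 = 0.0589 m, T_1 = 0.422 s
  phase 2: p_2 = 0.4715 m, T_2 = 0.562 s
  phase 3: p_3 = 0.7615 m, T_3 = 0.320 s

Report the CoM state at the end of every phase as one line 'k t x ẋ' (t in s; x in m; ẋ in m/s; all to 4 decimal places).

1 0.4220 0.1659 0.3489
2 0.9840 -0.0488 -1.2768
3 1.3040 -0.8987 -4.4154

phase 1: p=0.0589, T=0.422, ωT=1.230932, cosh=1.858220, sinh=1.566199; start (x,ẋ)=(0.070400, 0.159500) → end (x,ẋ)=(0.165911, 0.348923)
phase 2: p=0.4715, T=0.562, ωT=1.639298, cosh=2.672834, sinh=2.478717; start (x,ẋ)=(0.165911, 0.348923) → end (x,ẋ)=(-0.048780, -1.276844)
phase 3: p=0.7615, T=0.320, ωT=0.933408, cosh=1.468186, sinh=1.074975; start (x,ẋ)=(-0.048780, -1.276844) → end (x,ẋ)=(-0.898702, -4.415356)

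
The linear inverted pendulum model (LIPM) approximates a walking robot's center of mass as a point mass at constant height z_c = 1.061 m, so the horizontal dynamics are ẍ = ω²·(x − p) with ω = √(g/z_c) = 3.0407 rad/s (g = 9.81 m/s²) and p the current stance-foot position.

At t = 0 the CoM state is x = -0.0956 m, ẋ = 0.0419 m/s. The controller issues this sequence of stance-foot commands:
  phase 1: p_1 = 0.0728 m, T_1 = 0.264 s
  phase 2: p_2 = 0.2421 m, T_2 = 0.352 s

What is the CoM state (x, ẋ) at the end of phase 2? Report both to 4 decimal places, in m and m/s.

x = -0.5509, ẋ = -2.1498

phase 1: p=0.0728, T=0.264, ωT=0.802745, cosh=1.339878, sinh=0.891780; start (x,ẋ)=(-0.095600, 0.041900) → end (x,ẋ)=(-0.140547, -0.400499)
phase 2: p=0.2421, T=0.352, ωT=1.070326, cosh=1.629614, sinh=1.286717; start (x,ẋ)=(-0.140547, -0.400499) → end (x,ẋ)=(-0.550944, -2.149772)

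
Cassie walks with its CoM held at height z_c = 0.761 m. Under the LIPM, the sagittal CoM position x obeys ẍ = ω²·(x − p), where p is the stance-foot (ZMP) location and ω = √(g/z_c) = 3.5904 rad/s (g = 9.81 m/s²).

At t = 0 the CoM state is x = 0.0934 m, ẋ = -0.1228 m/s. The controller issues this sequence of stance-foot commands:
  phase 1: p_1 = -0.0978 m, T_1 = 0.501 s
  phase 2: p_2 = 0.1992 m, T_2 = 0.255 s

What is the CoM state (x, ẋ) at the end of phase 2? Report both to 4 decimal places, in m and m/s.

x = 0.9612, ẋ = 3.1090

phase 1: p=-0.0978, T=0.501, ωT=1.798790, cosh=3.103917, sinh=2.938418; start (x,ẋ)=(0.093400, -0.122800) → end (x,ẋ)=(0.395168, 1.636017)
phase 2: p=0.1992, T=0.255, ωT=0.915552, cosh=1.449225, sinh=1.048929; start (x,ẋ)=(0.395168, 1.636017) → end (x,ẋ)=(0.961161, 3.108987)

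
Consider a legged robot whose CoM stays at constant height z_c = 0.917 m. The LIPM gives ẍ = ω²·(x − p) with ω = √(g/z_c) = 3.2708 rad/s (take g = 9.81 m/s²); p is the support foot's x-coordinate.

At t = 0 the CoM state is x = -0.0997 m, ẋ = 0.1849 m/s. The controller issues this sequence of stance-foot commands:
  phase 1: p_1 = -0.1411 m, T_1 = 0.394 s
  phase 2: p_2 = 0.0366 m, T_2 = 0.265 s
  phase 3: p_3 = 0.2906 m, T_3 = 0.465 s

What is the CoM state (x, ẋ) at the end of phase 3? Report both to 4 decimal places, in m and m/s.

phase 1: p=-0.1411, T=0.394, ωT=1.288695, cosh=1.951840, sinh=1.676210; start (x,ẋ)=(-0.099700, 0.184900) → end (x,ẋ)=(0.034463, 0.587873)
phase 2: p=0.0366, T=0.265, ωT=0.866762, cosh=1.399752, sinh=0.979442; start (x,ẋ)=(0.034463, 0.587873) → end (x,ẋ)=(0.209648, 0.816031)
phase 3: p=0.2906, T=0.465, ωT=1.520922, cosh=2.397477, sinh=2.178966; start (x,ẋ)=(0.209648, 0.816031) → end (x,ẋ)=(0.640148, 1.379470)

x = 0.6401, ẋ = 1.3795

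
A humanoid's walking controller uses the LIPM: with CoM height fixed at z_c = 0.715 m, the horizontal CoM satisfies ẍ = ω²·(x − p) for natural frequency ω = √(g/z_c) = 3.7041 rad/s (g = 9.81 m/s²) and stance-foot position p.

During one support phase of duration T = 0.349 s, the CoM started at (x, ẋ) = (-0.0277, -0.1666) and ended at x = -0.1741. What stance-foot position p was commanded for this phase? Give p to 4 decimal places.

ωT = 3.7041·0.349 = 1.292731; cosh(ωT) = 1.958620, sinh(ωT) = 1.684100
x(T) = p + (x₀−p)·cosh(ωT) + (ẋ₀/ω)·sinh(ωT) ⇒ p·(1 − cosh) = x(T) − x₀·cosh − (ẋ₀/ω)·sinh
numerator   = -0.1741 − (-0.0277)·1.958620 − (-0.1666/3.7041)·1.684100 = -0.044100
denominator = 1 − 1.958620 = -0.958620
p = -0.044100 / -0.958620 = 0.0460

p = 0.0460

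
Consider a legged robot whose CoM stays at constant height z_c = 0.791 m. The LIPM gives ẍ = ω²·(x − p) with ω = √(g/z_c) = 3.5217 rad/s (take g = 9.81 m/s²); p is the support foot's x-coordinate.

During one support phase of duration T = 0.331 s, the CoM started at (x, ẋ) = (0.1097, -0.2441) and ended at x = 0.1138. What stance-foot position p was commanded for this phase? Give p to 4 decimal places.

p = -0.0278

ωT = 3.5217·0.331 = 1.165683; cosh(ωT) = 1.759911, sinh(ωT) = 1.448201
x(T) = p + (x₀−p)·cosh(ωT) + (ẋ₀/ω)·sinh(ωT) ⇒ p·(1 − cosh) = x(T) − x₀·cosh − (ẋ₀/ω)·sinh
numerator   = 0.1138 − (0.1097)·1.759911 − (-0.2441/3.5217)·1.448201 = 0.021117
denominator = 1 − 1.759911 = -0.759911
p = 0.021117 / -0.759911 = -0.0278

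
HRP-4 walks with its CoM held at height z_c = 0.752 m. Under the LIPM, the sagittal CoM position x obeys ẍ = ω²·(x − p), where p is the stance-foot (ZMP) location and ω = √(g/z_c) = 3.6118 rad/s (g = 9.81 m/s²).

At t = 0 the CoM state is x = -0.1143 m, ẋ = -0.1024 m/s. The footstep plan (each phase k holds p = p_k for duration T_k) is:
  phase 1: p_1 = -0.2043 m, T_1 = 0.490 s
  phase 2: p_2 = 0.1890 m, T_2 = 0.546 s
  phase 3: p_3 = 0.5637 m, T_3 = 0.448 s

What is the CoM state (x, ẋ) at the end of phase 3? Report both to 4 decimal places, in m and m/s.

x = -0.9933, ẋ = -5.3182

phase 1: p=-0.2043, T=0.490, ωT=1.769782, cosh=3.019972, sinh=2.849602; start (x,ẋ)=(-0.114300, -0.102400) → end (x,ẋ)=(-0.013293, 0.617052)
phase 2: p=0.1890, T=0.546, ωT=1.972043, cosh=3.662256, sinh=3.523084; start (x,ẋ)=(-0.013293, 0.617052) → end (x,ẋ)=(0.050047, -0.314310)
phase 3: p=0.5637, T=0.448, ωT=1.618086, cosh=2.620854, sinh=2.422576; start (x,ẋ)=(0.050047, -0.314310) → end (x,ẋ)=(-0.993331, -5.318157)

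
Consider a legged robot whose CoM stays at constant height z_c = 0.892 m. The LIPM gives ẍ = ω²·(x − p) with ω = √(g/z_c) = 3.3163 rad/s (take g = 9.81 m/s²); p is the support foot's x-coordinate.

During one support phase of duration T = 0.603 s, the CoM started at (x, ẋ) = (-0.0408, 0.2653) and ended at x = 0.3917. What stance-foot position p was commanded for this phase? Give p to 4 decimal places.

ωT = 3.3163·0.603 = 1.999729; cosh(ωT) = 3.761213, sinh(ωT) = 3.625841
x(T) = p + (x₀−p)·cosh(ωT) + (ẋ₀/ω)·sinh(ωT) ⇒ p·(1 − cosh) = x(T) − x₀·cosh − (ẋ₀/ω)·sinh
numerator   = 0.3917 − (-0.0408)·3.761213 − (0.2653/3.3163)·3.625841 = 0.255095
denominator = 1 − 3.761213 = -2.761213
p = 0.255095 / -2.761213 = -0.0924

p = -0.0924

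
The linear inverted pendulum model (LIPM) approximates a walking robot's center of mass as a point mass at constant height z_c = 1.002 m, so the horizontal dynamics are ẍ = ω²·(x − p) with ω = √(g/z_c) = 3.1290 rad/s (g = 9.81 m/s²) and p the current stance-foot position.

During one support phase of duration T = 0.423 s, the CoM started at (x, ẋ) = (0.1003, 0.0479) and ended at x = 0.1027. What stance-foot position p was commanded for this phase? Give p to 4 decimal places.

p = 0.1243

ωT = 3.1290·0.423 = 1.323567; cosh(ωT) = 2.011491, sinh(ωT) = 1.745307
x(T) = p + (x₀−p)·cosh(ωT) + (ẋ₀/ω)·sinh(ωT) ⇒ p·(1 − cosh) = x(T) − x₀·cosh − (ẋ₀/ω)·sinh
numerator   = 0.1027 − (0.1003)·2.011491 − (0.0479/3.1290)·1.745307 = -0.125770
denominator = 1 − 2.011491 = -1.011491
p = -0.125770 / -1.011491 = 0.1243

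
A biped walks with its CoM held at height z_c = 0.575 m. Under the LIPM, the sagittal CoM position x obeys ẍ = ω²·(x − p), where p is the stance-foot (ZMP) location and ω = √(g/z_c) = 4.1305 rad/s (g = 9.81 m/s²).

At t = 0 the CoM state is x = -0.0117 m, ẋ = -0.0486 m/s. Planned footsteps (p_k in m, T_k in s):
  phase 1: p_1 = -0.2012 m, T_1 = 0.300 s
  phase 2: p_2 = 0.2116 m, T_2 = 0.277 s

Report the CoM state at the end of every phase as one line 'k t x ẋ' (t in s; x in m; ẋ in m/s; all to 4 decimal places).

phase 1: p=-0.2012, T=0.300, ωT=1.239150, cosh=1.871154, sinh=1.581524; start (x,ẋ)=(-0.011700, -0.048600) → end (x,ẋ)=(0.134775, 1.146967)
phase 2: p=0.2116, T=0.277, ωT=1.144149, cosh=1.729131, sinh=1.410636; start (x,ẋ)=(0.134775, 1.146967) → end (x,ẋ)=(0.470469, 1.535627)

1 0.3000 0.1348 1.1470
2 0.5770 0.4705 1.5356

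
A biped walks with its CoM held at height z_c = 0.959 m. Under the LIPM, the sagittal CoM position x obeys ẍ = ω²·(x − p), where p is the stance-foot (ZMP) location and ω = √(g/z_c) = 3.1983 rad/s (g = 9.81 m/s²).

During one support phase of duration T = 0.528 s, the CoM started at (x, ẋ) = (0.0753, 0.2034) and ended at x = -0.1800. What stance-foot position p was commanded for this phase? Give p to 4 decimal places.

ωT = 3.1983·0.528 = 1.688702; cosh(ωT) = 2.798606, sinh(ωT) = 2.613847
x(T) = p + (x₀−p)·cosh(ωT) + (ẋ₀/ω)·sinh(ωT) ⇒ p·(1 − cosh) = x(T) − x₀·cosh − (ẋ₀/ω)·sinh
numerator   = -0.1800 − (0.0753)·2.798606 − (0.2034/3.1983)·2.613847 = -0.556966
denominator = 1 − 2.798606 = -1.798606
p = -0.556966 / -1.798606 = 0.3097

p = 0.3097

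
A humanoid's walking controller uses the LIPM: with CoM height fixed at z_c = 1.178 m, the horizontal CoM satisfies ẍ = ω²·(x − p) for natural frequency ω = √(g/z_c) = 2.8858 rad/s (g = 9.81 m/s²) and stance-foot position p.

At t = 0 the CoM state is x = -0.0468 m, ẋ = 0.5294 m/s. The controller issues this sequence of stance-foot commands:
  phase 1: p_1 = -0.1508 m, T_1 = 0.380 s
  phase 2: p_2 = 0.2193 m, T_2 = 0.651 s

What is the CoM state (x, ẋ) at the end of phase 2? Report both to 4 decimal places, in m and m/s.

phase 1: p=-0.1508, T=0.380, ωT=1.096604, cosh=1.663992, sinh=1.329989; start (x,ẋ)=(-0.046800, 0.529400) → end (x,ẋ)=(0.266242, 1.280078)
phase 2: p=0.2193, T=0.651, ωT=1.878656, cosh=3.348748, sinh=3.195953; start (x,ẋ)=(0.266242, 1.280078) → end (x,ẋ)=(1.794151, 4.719597)

x = 1.7942, ẋ = 4.7196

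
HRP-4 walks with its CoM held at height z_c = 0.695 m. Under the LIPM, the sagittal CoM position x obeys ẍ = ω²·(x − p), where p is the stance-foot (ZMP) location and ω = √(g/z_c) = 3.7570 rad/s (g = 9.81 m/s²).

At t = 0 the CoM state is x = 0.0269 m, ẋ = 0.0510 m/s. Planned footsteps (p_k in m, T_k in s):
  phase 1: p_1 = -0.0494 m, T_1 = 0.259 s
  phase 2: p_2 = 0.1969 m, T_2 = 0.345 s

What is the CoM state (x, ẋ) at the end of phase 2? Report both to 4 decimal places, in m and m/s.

x = 0.1509, ẋ = 0.0561

phase 1: p=-0.0494, T=0.259, ωT=0.973063, cosh=1.511980, sinh=1.134057; start (x,ẋ)=(0.026900, 0.051000) → end (x,ẋ)=(0.081359, 0.402199)
phase 2: p=0.1969, T=0.345, ωT=1.296165, cosh=1.964415, sinh=1.690836; start (x,ẋ)=(0.081359, 0.402199) → end (x,ẋ)=(0.150938, 0.056111)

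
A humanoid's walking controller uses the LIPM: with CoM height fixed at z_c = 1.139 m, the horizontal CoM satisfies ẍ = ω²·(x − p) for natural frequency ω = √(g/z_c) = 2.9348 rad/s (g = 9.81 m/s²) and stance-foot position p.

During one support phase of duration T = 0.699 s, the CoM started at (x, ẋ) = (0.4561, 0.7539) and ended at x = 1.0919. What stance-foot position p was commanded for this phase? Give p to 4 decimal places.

p = 0.5735

ωT = 2.9348·0.699 = 2.051425; cosh(ωT) = 3.953766, sinh(ωT) = 3.825214
x(T) = p + (x₀−p)·cosh(ωT) + (ẋ₀/ω)·sinh(ωT) ⇒ p·(1 − cosh) = x(T) − x₀·cosh − (ẋ₀/ω)·sinh
numerator   = 1.0919 − (0.4561)·3.953766 − (0.7539/2.9348)·3.825214 = -1.694045
denominator = 1 − 3.953766 = -2.953766
p = -1.694045 / -2.953766 = 0.5735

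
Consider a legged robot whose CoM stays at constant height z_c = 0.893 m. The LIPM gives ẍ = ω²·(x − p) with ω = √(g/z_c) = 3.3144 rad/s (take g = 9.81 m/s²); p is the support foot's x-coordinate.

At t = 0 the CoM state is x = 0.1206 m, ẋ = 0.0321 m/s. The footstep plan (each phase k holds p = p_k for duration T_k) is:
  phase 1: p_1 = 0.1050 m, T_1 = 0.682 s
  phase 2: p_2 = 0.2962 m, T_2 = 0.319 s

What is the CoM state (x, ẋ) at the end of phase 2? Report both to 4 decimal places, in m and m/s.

x = 0.3368, ẋ = 0.3540

phase 1: p=0.1050, T=0.682, ωT=2.260421, cosh=4.845715, sinh=4.741408; start (x,ẋ)=(0.120600, 0.032100) → end (x,ẋ)=(0.226514, 0.400700)
phase 2: p=0.2962, T=0.319, ωT=1.057294, cosh=1.612982, sinh=1.265588; start (x,ẋ)=(0.226514, 0.400700) → end (x,ẋ)=(0.336803, 0.354012)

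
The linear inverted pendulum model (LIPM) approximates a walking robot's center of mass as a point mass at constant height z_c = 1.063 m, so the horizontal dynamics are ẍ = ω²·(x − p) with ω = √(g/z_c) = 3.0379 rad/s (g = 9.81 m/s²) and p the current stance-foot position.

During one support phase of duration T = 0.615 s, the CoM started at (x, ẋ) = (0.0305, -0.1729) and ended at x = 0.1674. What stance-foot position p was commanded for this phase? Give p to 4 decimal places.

p = -0.1063

ωT = 3.0379·0.615 = 1.868308; cosh(ωT) = 3.315858, sinh(ωT) = 3.161473
x(T) = p + (x₀−p)·cosh(ωT) + (ẋ₀/ω)·sinh(ωT) ⇒ p·(1 − cosh) = x(T) − x₀·cosh − (ẋ₀/ω)·sinh
numerator   = 0.1674 − (0.0305)·3.315858 − (-0.1729/3.0379)·3.161473 = 0.246199
denominator = 1 − 3.315858 = -2.315858
p = 0.246199 / -2.315858 = -0.1063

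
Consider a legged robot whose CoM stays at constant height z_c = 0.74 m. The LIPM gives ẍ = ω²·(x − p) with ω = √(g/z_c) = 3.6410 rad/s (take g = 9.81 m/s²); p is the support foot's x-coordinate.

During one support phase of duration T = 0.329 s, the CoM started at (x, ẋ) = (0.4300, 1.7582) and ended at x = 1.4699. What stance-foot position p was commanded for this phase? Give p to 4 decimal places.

p = 0.0426

ωT = 3.6410·0.329 = 1.197889; cosh(ωT) = 1.807473, sinh(ωT) = 1.505642
x(T) = p + (x₀−p)·cosh(ωT) + (ẋ₀/ω)·sinh(ωT) ⇒ p·(1 − cosh) = x(T) − x₀·cosh − (ẋ₀/ω)·sinh
numerator   = 1.4699 − (0.4300)·1.807473 − (1.7582/3.6410)·1.505642 = -0.034372
denominator = 1 − 1.807473 = -0.807473
p = -0.034372 / -0.807473 = 0.0426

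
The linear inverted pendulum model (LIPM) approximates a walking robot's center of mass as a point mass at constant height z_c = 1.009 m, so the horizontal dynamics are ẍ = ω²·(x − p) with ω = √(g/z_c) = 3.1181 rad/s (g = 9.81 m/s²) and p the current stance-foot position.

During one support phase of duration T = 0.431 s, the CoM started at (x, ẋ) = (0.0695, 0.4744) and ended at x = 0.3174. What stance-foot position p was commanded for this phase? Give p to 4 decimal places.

ωT = 3.1181·0.431 = 1.343901; cosh(ωT) = 2.047399, sinh(ωT) = 1.786572
x(T) = p + (x₀−p)·cosh(ωT) + (ẋ₀/ω)·sinh(ωT) ⇒ p·(1 − cosh) = x(T) − x₀·cosh − (ẋ₀/ω)·sinh
numerator   = 0.3174 − (0.0695)·2.047399 − (0.4744/3.1181)·1.786572 = -0.096710
denominator = 1 − 2.047399 = -1.047399
p = -0.096710 / -1.047399 = 0.0923

p = 0.0923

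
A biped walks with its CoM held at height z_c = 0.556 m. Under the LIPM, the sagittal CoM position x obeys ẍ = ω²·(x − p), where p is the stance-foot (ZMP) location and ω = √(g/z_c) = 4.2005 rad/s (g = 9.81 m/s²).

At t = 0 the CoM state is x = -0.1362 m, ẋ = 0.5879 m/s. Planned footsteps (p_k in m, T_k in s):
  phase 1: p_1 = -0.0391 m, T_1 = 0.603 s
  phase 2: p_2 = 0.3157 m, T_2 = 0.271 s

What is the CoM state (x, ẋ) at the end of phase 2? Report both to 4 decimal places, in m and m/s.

x = 0.5443, ẋ = 1.4630

phase 1: p=-0.0391, T=0.603, ωT=2.532901, cosh=6.334706, sinh=6.255277; start (x,ẋ)=(-0.136200, 0.587900) → end (x,ẋ)=(0.221286, 1.172843)
phase 2: p=0.3157, T=0.271, ωT=1.138335, cosh=1.720960, sinh=1.400608; start (x,ẋ)=(0.221286, 1.172843) → end (x,ẋ)=(0.544288, 1.462952)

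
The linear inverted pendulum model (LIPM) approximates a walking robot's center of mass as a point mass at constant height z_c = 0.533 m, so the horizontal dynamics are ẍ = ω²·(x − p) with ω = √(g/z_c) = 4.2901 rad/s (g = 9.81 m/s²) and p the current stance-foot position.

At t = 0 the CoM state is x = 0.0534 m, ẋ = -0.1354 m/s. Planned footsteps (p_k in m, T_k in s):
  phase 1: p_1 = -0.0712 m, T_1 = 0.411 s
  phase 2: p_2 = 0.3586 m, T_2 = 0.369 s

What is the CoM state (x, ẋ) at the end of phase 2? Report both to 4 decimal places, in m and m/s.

phase 1: p=-0.0712, T=0.411, ωT=1.763231, cosh=3.001369, sinh=2.829879; start (x,ẋ)=(0.053400, -0.135400) → end (x,ẋ)=(0.213457, 1.106317)
phase 2: p=0.3586, T=0.369, ωT=1.583047, cosh=2.537560, sinh=2.332211; start (x,ẋ)=(0.213457, 1.106317) → end (x,ẋ)=(0.591713, 1.355124)

x = 0.5917, ẋ = 1.3551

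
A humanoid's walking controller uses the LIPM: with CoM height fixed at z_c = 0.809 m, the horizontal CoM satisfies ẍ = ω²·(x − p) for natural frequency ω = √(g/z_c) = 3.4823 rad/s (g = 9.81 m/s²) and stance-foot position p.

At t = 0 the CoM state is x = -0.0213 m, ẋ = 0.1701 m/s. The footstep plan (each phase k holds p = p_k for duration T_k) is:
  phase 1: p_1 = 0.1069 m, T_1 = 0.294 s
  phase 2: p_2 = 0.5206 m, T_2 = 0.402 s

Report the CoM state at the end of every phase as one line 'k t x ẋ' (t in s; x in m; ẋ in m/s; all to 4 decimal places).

phase 1: p=0.1069, T=0.294, ωT=1.023796, cosh=1.571486, sinh=1.212257; start (x,ẋ)=(-0.021300, 0.170100) → end (x,ẋ)=(-0.035349, -0.273879)
phase 2: p=0.5206, T=0.402, ωT=1.399885, cosh=2.150679, sinh=1.904053; start (x,ẋ)=(-0.035349, -0.273879) → end (x,ẋ)=(-0.824820, -4.275240)

1 0.2940 -0.0353 -0.2739
2 0.6960 -0.8248 -4.2752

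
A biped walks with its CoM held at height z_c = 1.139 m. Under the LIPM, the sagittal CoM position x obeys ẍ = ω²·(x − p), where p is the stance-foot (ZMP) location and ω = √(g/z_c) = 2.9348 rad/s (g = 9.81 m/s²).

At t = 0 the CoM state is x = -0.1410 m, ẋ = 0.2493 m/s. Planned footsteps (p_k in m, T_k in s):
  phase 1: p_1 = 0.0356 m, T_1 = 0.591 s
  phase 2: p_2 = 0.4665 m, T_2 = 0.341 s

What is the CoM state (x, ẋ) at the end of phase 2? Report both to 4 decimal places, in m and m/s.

x = -0.9136, ẋ = -3.5357

phase 1: p=0.0356, T=0.591, ωT=1.734467, cosh=2.921200, sinh=2.744706; start (x,ẋ)=(-0.141000, 0.249300) → end (x,ẋ)=(-0.247132, -0.694287)
phase 2: p=0.4665, T=0.341, ωT=1.000767, cosh=1.543982, sinh=1.176385; start (x,ẋ)=(-0.247132, -0.694287) → end (x,ẋ)=(-0.913632, -3.535747)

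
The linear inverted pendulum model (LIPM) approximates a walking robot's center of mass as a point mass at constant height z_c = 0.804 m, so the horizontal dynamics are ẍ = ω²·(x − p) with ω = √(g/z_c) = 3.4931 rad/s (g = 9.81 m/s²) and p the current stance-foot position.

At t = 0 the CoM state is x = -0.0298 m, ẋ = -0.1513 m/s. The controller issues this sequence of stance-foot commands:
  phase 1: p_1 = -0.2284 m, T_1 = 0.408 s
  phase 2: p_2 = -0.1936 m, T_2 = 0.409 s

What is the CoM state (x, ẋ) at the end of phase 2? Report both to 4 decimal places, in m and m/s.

x = 1.0841, ẋ = 4.4434

phase 1: p=-0.2284, T=0.408, ωT=1.425185, cosh=2.199545, sinh=1.959081; start (x,ẋ)=(-0.029800, -0.151300) → end (x,ẋ)=(0.123574, 1.026282)
phase 2: p=-0.1936, T=0.409, ωT=1.428678, cosh=2.206402, sinh=1.966776; start (x,ẋ)=(0.123574, 1.026282) → end (x,ẋ)=(1.084057, 4.443422)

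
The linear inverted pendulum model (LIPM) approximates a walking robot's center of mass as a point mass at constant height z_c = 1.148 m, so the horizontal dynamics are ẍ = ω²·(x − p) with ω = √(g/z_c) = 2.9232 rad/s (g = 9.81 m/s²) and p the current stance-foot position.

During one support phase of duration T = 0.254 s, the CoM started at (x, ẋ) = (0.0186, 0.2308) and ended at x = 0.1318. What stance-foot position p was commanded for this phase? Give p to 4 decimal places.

ωT = 2.9232·0.254 = 0.742493; cosh(ωT) = 1.288546, sinh(ωT) = 0.812620
x(T) = p + (x₀−p)·cosh(ωT) + (ẋ₀/ω)·sinh(ωT) ⇒ p·(1 − cosh) = x(T) − x₀·cosh − (ẋ₀/ω)·sinh
numerator   = 0.1318 − (0.0186)·1.288546 − (0.2308/2.9232)·0.812620 = 0.043673
denominator = 1 − 1.288546 = -0.288546
p = 0.043673 / -0.288546 = -0.1514

p = -0.1514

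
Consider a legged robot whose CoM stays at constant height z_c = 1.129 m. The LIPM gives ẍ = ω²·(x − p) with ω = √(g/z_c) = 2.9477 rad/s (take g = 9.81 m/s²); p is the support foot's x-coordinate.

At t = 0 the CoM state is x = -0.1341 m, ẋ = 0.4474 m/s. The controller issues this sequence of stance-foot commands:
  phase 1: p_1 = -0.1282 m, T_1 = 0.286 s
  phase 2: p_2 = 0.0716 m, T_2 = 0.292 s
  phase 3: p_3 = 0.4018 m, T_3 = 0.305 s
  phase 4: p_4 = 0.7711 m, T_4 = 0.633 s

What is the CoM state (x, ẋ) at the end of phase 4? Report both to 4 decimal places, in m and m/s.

x = -0.4737, ẋ = -3.4186

phase 1: p=-0.1282, T=0.286, ωT=0.843042, cosh=1.376912, sinh=0.946513; start (x,ẋ)=(-0.134100, 0.447400) → end (x,ẋ)=(0.007337, 0.599569)
phase 2: p=0.0716, T=0.292, ωT=0.860728, cosh=1.393868, sinh=0.971014; start (x,ẋ)=(0.007337, 0.599569) → end (x,ẋ)=(0.179533, 0.651784)
phase 3: p=0.4018, T=0.305, ωT=0.899049, cosh=1.432110, sinh=1.025154; start (x,ẋ)=(0.179533, 0.651784) → end (x,ẋ)=(0.310167, 0.261770)
phase 4: p=0.7711, T=0.633, ωT=1.865894, cosh=3.308234, sinh=3.153476; start (x,ẋ)=(0.310167, 0.261770) → end (x,ẋ)=(-0.473731, -3.418609)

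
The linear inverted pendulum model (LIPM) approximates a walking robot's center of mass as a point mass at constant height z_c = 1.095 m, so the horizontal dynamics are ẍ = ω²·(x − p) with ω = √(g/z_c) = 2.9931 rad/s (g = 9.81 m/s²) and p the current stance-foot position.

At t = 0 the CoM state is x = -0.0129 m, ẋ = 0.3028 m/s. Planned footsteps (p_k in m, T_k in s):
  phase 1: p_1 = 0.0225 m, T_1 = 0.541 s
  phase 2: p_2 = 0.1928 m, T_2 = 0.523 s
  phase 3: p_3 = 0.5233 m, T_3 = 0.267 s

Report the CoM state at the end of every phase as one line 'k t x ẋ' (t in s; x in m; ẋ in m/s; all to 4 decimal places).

1 0.5410 0.1750 0.5374
2 1.0640 0.5592 1.2201
3 1.3310 0.9328 1.7262

phase 1: p=0.0225, T=0.541, ωT=1.619267, cosh=2.623716, sinh=2.425672; start (x,ẋ)=(-0.012900, 0.302800) → end (x,ẋ)=(0.175016, 0.537447)
phase 2: p=0.1928, T=0.523, ωT=1.565391, cosh=2.496776, sinh=2.287770; start (x,ẋ)=(0.175016, 0.537447) → end (x,ẋ)=(0.559194, 1.220110)
phase 3: p=0.5233, T=0.267, ωT=0.799158, cosh=1.336687, sinh=0.886980; start (x,ẋ)=(0.559194, 1.220110) → end (x,ẋ)=(0.932849, 1.726198)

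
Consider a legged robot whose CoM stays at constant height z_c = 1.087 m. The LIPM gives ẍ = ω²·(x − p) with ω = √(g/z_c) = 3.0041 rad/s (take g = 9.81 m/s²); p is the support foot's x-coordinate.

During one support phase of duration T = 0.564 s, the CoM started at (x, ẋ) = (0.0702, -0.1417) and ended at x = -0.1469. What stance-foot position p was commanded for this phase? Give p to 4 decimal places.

ωT = 3.0041·0.564 = 1.694312; cosh(ωT) = 2.813314, sinh(ωT) = 2.629588
x(T) = p + (x₀−p)·cosh(ωT) + (ẋ₀/ω)·sinh(ωT) ⇒ p·(1 − cosh) = x(T) − x₀·cosh − (ẋ₀/ω)·sinh
numerator   = -0.1469 − (0.0702)·2.813314 − (-0.1417/3.0041)·2.629588 = -0.220360
denominator = 1 − 2.813314 = -1.813314
p = -0.220360 / -1.813314 = 0.1215

p = 0.1215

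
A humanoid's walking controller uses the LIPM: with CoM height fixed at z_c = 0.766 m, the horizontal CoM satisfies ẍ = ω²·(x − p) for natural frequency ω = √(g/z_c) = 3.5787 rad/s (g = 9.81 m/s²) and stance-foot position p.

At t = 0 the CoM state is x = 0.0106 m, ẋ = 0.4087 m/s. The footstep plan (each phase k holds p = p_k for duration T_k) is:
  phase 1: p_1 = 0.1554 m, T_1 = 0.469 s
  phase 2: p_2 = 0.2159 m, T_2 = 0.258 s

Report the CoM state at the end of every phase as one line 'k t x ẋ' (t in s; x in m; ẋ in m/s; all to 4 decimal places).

1 0.4690 0.0493 -0.2068
2 0.7270 -0.0882 -0.9336

phase 1: p=0.1554, T=0.469, ωT=1.678410, cosh=2.771852, sinh=2.585181; start (x,ẋ)=(0.010600, 0.408700) → end (x,ẋ)=(0.049273, -0.206774)
phase 2: p=0.2159, T=0.258, ωT=0.923305, cosh=1.457400, sinh=1.060196; start (x,ẋ)=(0.049273, -0.206774) → end (x,ẋ)=(-0.088200, -0.933558)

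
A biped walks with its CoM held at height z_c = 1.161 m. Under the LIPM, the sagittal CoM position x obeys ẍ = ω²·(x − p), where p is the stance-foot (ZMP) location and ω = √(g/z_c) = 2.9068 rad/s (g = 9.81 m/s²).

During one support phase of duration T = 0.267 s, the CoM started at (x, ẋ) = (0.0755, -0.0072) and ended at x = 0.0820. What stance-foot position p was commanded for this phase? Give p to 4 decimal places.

ωT = 2.9068·0.267 = 0.776116; cosh(ωT) = 1.316603, sinh(ωT) = 0.856412
x(T) = p + (x₀−p)·cosh(ωT) + (ẋ₀/ω)·sinh(ωT) ⇒ p·(1 − cosh) = x(T) − x₀·cosh − (ẋ₀/ω)·sinh
numerator   = 0.0820 − (0.0755)·1.316603 − (-0.0072/2.9068)·0.856412 = -0.015282
denominator = 1 − 1.316603 = -0.316603
p = -0.015282 / -0.316603 = 0.0483

p = 0.0483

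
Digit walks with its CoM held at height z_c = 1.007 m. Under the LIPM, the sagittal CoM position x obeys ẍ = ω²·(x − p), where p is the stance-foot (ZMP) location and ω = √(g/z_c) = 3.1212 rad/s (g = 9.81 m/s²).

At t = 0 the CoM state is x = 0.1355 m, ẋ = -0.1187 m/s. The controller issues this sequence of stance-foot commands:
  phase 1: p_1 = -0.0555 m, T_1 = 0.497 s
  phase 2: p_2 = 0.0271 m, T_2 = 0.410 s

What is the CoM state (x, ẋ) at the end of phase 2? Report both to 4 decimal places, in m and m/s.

phase 1: p=-0.0555, T=0.497, ωT=1.551236, cosh=2.464642, sinh=2.252657; start (x,ẋ)=(0.135500, -0.118700) → end (x,ẋ)=(0.329578, 1.050366)
phase 2: p=0.0271, T=0.410, ωT=1.279692, cosh=1.936828, sinh=1.658705; start (x,ẋ)=(0.329578, 1.050366) → end (x,ẋ)=(1.171145, 3.600350)

x = 1.1711, ẋ = 3.6004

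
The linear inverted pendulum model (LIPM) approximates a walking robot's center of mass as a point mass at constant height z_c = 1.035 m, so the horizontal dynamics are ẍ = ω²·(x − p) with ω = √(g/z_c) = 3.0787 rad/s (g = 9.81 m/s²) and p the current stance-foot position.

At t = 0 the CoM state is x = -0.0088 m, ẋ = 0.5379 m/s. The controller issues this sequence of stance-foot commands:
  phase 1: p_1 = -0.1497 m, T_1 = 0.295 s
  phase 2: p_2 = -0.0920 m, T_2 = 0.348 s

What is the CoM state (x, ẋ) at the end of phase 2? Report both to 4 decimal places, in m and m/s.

phase 1: p=-0.1497, T=0.295, ωT=0.908216, cosh=1.441569, sinh=1.038326; start (x,ẋ)=(-0.008800, 0.537900) → end (x,ẋ)=(0.234830, 1.225835)
phase 2: p=-0.0920, T=0.348, ωT=1.071388, cosh=1.630980, sinh=1.288447; start (x,ẋ)=(0.234830, 1.225835) → end (x,ẋ)=(0.954070, 3.295762)

x = 0.9541, ẋ = 3.2958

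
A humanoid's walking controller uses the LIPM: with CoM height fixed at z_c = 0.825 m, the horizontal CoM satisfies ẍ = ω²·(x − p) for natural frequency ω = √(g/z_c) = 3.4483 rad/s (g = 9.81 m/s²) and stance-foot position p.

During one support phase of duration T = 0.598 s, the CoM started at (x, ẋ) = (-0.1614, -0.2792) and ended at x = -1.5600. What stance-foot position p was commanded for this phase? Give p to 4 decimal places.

ωT = 3.4483·0.598 = 2.062083; cosh(ωT) = 3.994761, sinh(ωT) = 3.867572
x(T) = p + (x₀−p)·cosh(ωT) + (ẋ₀/ω)·sinh(ωT) ⇒ p·(1 − cosh) = x(T) − x₀·cosh − (ẋ₀/ω)·sinh
numerator   = -1.5600 − (-0.1614)·3.994761 − (-0.2792/3.4483)·3.867572 = -0.602098
denominator = 1 − 3.994761 = -2.994761
p = -0.602098 / -2.994761 = 0.2011

p = 0.2011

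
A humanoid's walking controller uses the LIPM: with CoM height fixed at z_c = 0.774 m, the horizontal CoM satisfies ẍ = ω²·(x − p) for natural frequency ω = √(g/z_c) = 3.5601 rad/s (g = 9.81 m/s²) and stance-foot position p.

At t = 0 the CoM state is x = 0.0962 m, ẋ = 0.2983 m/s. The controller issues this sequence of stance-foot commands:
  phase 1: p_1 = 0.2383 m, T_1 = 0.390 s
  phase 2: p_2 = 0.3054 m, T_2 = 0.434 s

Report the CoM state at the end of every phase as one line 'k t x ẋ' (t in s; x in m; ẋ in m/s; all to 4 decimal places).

1 0.3900 0.0933 -0.3158
2 0.8240 -0.4130 -2.4638

phase 1: p=0.2383, T=0.390, ωT=1.388439, cosh=2.129026, sinh=1.879562; start (x,ẋ)=(0.096200, 0.298300) → end (x,ẋ)=(0.093253, -0.315763)
phase 2: p=0.3054, T=0.434, ωT=1.545083, cosh=2.450828, sinh=2.237534; start (x,ẋ)=(0.093253, -0.315763) → end (x,ẋ)=(-0.412993, -2.463808)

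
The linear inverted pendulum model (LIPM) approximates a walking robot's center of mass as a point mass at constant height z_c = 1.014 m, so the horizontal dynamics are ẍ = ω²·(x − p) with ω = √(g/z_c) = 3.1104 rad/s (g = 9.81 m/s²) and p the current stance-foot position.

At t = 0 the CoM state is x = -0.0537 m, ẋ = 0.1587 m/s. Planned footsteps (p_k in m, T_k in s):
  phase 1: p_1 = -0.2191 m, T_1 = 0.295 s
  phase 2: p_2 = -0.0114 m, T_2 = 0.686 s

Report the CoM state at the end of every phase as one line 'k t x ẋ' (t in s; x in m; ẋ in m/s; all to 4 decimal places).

1 0.2950 0.0746 0.7715
2 0.9810 1.3898 4.4178

phase 1: p=-0.2191, T=0.295, ωT=0.917568, cosh=1.451342, sinh=1.051853; start (x,ẋ)=(-0.053700, 0.158700) → end (x,ẋ)=(0.074620, 0.771464)
phase 2: p=-0.0114, T=0.686, ωT=2.133734, cosh=4.282372, sinh=4.163978; start (x,ẋ)=(0.074620, 0.771464) → end (x,ẋ)=(1.389750, 4.417798)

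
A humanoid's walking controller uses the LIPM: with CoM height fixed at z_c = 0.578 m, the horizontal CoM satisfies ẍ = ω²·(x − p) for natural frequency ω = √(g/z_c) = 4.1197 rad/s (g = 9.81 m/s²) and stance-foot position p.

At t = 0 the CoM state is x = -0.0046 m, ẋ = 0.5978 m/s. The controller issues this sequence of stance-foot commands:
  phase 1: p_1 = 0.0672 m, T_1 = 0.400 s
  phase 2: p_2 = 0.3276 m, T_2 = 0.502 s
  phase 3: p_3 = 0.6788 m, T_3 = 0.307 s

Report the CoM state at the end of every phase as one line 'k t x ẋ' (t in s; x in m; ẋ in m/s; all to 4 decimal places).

1 0.4000 0.2368 0.8706
2 0.9020 0.7851 2.0420
3 1.2090 1.6899 4.6185

phase 1: p=0.0672, T=0.400, ωT=1.647880, cosh=2.694205, sinh=2.501748; start (x,ẋ)=(-0.004600, 0.597800) → end (x,ẋ)=(0.236779, 0.870593)
phase 2: p=0.3276, T=0.502, ωT=2.068089, cosh=4.018062, sinh=3.891635; start (x,ẋ)=(0.236779, 0.870593) → end (x,ẋ)=(0.785072, 2.042016)
phase 3: p=0.6788, T=0.307, ωT=1.264748, cosh=1.912255, sinh=1.629945; start (x,ẋ)=(0.785072, 2.042016) → end (x,ẋ)=(1.689935, 4.618459)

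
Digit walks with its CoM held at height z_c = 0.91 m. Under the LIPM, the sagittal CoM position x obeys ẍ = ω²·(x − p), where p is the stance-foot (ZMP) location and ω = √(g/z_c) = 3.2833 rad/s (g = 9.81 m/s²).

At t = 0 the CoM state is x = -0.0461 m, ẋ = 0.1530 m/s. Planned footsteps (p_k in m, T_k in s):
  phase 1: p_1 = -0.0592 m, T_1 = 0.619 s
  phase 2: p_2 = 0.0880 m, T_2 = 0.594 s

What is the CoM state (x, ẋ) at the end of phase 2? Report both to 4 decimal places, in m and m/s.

phase 1: p=-0.0592, T=0.619, ωT=2.032363, cosh=3.881562, sinh=3.750536; start (x,ẋ)=(-0.046100, 0.153000) → end (x,ẋ)=(0.166421, 0.755194)
phase 2: p=0.0880, T=0.594, ωT=1.950280, cosh=3.586446, sinh=3.444212; start (x,ẋ)=(0.166421, 0.755194) → end (x,ẋ)=(1.161460, 3.595282)

x = 1.1615, ẋ = 3.5953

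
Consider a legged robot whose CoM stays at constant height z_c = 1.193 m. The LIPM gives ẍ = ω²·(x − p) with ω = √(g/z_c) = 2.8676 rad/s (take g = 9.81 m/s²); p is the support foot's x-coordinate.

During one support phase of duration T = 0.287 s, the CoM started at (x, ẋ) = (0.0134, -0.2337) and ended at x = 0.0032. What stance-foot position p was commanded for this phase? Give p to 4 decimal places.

p = -0.1672

ωT = 2.8676·0.287 = 0.823001; cosh(ωT) = 1.358218, sinh(ωT) = 0.919106
x(T) = p + (x₀−p)·cosh(ωT) + (ẋ₀/ω)·sinh(ωT) ⇒ p·(1 − cosh) = x(T) − x₀·cosh − (ẋ₀/ω)·sinh
numerator   = 0.0032 − (0.0134)·1.358218 − (-0.2337/2.8676)·0.919106 = 0.059904
denominator = 1 − 1.358218 = -0.358218
p = 0.059904 / -0.358218 = -0.1672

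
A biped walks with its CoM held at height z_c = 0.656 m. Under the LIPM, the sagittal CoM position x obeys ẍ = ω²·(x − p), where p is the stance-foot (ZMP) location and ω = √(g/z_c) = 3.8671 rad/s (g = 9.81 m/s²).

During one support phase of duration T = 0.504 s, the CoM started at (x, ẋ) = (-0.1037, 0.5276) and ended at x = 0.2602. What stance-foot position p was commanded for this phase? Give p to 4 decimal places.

ωT = 3.8671·0.504 = 1.949018; cosh(ωT) = 3.582103, sinh(ωT) = 3.439689
x(T) = p + (x₀−p)·cosh(ωT) + (ẋ₀/ω)·sinh(ωT) ⇒ p·(1 − cosh) = x(T) − x₀·cosh − (ẋ₀/ω)·sinh
numerator   = 0.2602 − (-0.1037)·3.582103 − (0.5276/3.8671)·3.439689 = 0.162377
denominator = 1 − 3.582103 = -2.582103
p = 0.162377 / -2.582103 = -0.0629

p = -0.0629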